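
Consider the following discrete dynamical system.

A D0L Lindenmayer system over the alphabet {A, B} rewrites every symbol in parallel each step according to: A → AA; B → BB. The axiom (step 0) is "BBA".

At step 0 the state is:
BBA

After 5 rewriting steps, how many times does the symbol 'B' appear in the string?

k=0  BBA
k=1  BBBBAA
k=2  BBBBBBBBAAAA
k=3  BBBBBBBBBBBBBBBBAAAAAAAA
k=4  BBBBBBBBBBBBBBBBBBBBBBBBBBBBBBBBAAAAAAAAAAAAAAAA
k=5  BBBBBBBBBBBBBBBBBBBBBBBBBBBBBBBBBBBBBBBBBBBBBBBBBBBBBBBBBBBBBBBBAAAAAAAAAAAAAAAAAAAAAAAAAAAAAAAA

64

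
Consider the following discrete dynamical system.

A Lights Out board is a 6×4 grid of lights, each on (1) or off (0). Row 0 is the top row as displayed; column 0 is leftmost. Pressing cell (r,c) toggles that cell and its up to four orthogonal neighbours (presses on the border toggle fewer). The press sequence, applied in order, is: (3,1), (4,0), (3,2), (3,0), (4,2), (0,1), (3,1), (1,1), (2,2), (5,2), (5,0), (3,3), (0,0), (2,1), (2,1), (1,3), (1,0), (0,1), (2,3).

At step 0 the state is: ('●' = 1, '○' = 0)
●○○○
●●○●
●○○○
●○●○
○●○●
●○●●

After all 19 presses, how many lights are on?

16

k=0  ●○○○
●●○●
●○○○
●○●○
○●○●
●○●●
k=1  ●○○○
●●○●
●●○○
○●○○
○○○●
●○●●
k=2  ●○○○
●●○●
●●○○
●●○○
●●○●
○○●●
k=3  ●○○○
●●○●
●●●○
●○●●
●●●●
○○●●
k=4  ●○○○
●●○●
○●●○
○●●●
○●●●
○○●●
k=5  ●○○○
●●○●
○●●○
○●○●
○○○○
○○○●
k=6  ○●●○
●○○●
○●●○
○●○●
○○○○
○○○●
k=7  ○●●○
●○○●
○○●○
●○●●
○●○○
○○○●
k=8  ○○●○
○●●●
○●●○
●○●●
○●○○
○○○●
k=9  ○○●○
○●○●
○○○●
●○○●
○●○○
○○○●
k=10  ○○●○
○●○●
○○○●
●○○●
○●●○
○●●○
k=11  ○○●○
○●○●
○○○●
●○○●
●●●○
●○●○
k=12  ○○●○
○●○●
○○○○
●○●○
●●●●
●○●○
k=13  ●●●○
●●○●
○○○○
●○●○
●●●●
●○●○
k=14  ●●●○
●○○●
●●●○
●●●○
●●●●
●○●○
k=15  ●●●○
●●○●
○○○○
●○●○
●●●●
●○●○
k=16  ●●●●
●●●○
○○○●
●○●○
●●●●
●○●○
k=17  ○●●●
○○●○
●○○●
●○●○
●●●●
●○●○
k=18  ●○○●
○●●○
●○○●
●○●○
●●●●
●○●○
k=19  ●○○●
○●●●
●○●○
●○●●
●●●●
●○●○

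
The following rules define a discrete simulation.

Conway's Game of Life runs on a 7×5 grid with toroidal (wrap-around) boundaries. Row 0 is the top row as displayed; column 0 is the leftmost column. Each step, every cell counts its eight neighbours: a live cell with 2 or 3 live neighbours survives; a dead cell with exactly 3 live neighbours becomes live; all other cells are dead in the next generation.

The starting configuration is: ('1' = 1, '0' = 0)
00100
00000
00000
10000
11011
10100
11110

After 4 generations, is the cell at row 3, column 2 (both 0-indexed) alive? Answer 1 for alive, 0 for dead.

[0] 00100
00000
00000
10000
11011
10100
11110
[1] 00110
00000
00000
11000
00110
00000
10011
[2] 00110
00000
00000
01100
01100
00100
00111
[3] 00101
00000
00000
01100
00010
00000
01001
[4] 10010
00000
00000
00100
00100
00000
10010

1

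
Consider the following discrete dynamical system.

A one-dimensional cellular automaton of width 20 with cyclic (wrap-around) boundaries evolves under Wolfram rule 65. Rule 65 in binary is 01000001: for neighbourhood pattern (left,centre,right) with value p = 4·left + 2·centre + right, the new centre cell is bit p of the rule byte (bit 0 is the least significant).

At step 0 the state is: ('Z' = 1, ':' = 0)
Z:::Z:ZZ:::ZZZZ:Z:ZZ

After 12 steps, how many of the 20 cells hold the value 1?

[0] Z:::Z:ZZ:::ZZZZ:Z:ZZ
[1] Z:Z::::Z:Z::::Z:::::
[2] ::::ZZ:::::ZZ:::ZZZ:
[3] ZZZ::Z:ZZZ::Z:Z:::Z:
[4] ::Z::::::Z::::::Z:::
[5] Z:::ZZZZ:::ZZZZ:::ZZ
[6] Z:Z::::Z:Z::::Z:Z:::
[7] ::::ZZ:::::ZZ:::::Z:
[8] ZZZ::Z:ZZZ::Z:ZZZ:::
[9] ::Z::::::Z::::::Z:Z:
[10] Z:::ZZZZ:::ZZZZ:::::
[11] ::Z::::Z:Z::::Z:ZZZ:
[12] Z:::ZZ:::::ZZ:::::Z:

6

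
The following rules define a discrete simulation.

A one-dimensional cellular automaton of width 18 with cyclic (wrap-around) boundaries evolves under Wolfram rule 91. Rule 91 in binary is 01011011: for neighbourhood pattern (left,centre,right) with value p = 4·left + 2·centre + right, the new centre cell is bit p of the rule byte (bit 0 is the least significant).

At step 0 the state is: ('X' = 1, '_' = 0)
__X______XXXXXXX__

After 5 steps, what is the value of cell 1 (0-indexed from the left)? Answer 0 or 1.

t=0: __X______XXXXXXX__
t=1: XX_XXXXXXX_____XXX
t=2: _X_X_____XXXXXXX__
t=3: X___XXXXXX_____XXX
t=4: XXXXX____XXXXXXX__
t=5: X___XXXXXX_____XXX

0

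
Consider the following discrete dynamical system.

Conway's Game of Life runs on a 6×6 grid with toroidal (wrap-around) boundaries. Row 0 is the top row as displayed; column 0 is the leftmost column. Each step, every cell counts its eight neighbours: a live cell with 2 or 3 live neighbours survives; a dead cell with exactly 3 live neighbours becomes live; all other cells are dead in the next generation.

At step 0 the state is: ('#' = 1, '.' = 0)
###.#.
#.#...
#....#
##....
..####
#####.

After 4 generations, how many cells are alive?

9

0) ###.#.
#.#...
#....#
##....
..####
#####.
1) ....#.
..##..
.....#
.###..
......
......
2) ...#..
...##.
.#..#.
..#...
..#...
......
3) ...##.
..###.
..#.#.
.###..
......
......
4) ..#.#.
..#..#
....#.
.###..
..#...
......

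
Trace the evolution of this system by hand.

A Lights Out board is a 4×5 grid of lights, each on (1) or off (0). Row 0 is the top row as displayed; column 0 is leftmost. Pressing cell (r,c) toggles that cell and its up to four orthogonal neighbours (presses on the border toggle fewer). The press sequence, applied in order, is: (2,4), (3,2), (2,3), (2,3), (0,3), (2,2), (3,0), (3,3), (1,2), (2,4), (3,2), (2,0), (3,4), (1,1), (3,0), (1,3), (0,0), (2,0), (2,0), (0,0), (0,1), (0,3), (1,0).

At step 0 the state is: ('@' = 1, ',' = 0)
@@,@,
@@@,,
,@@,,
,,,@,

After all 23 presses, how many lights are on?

t=0: @@,@,
@@@,,
,@@,,
,,,@,
t=1: @@,@,
@@@,@
,@@@@
,,,@@
t=2: @@,@,
@@@,@
,@,@@
,@@,@
t=3: @@,@,
@@@@@
,@@,,
,@@@@
t=4: @@,@,
@@@,@
,@,@@
,@@,@
t=5: @@@,@
@@@@@
,@,@@
,@@,@
t=6: @@@,@
@@,@@
,,@,@
,@,,@
t=7: @@@,@
@@,@@
@,@,@
@,,,@
t=8: @@@,@
@@,@@
@,@@@
@,@@,
t=9: @@,,@
@,@,@
@,,@@
@,@@,
t=10: @@,,@
@,@,,
@,,,,
@,@@@
t=11: @@,,@
@,@,,
@,@,,
@@,,@
t=12: @@,,@
,,@,,
,@@,,
,@,,@
t=13: @@,,@
,,@,,
,@@,@
,@,@,
t=14: @,,,@
@@,,,
,,@,@
,@,@,
t=15: @,,,@
@@,,,
@,@,@
@,,@,
t=16: @,,@@
@@@@@
@,@@@
@,,@,
t=17: ,@,@@
,@@@@
@,@@@
@,,@,
t=18: ,@,@@
@@@@@
,@@@@
,,,@,
t=19: ,@,@@
,@@@@
@,@@@
@,,@,
t=20: @,,@@
@@@@@
@,@@@
@,,@,
t=21: ,@@@@
@,@@@
@,@@@
@,,@,
t=22: ,@,,,
@,@,@
@,@@@
@,,@,
t=23: @@,,,
,@@,@
,,@@@
@,,@,

10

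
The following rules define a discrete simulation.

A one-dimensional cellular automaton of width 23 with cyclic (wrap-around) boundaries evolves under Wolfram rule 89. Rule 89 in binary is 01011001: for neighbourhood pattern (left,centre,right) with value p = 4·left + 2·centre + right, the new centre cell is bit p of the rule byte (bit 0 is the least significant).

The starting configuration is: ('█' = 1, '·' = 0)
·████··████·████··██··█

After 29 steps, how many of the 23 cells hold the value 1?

12

gen 0: ·████··████·████··██··█
gen 1: ·█··██·█··█·█··██·███··
gen 2: ··█·██··█····█·██·█·███
gen 3: █···███··███···██···█·█
gen 4: ███·█·██·█·███·████···█
gen 5: ··█···██···█·█·█··███·█
gen 6: █··██·████······█·█·█··
gen 7: ·█·██·█··██████······█·
gen 8: ···██··█·█····██████··█
gen 9: ██·███····███·█····██··
gen 10: ██·█·████·█·█··███·███·
gen 11: ██···█··█····█·█·█·█·█·
gen 12: ████··█··███···········
gen 13: █··██··█·█·███████████·
gen 14: ·█·███·····█·········█·
gen 15: ···█·█████··████████··█
gen 16: ██···█···██·█······██··
gen 17: ████··██·██··█████·███·
gen 18: █··██·██·███·█···█·█·█·
gen 19: ·█·██·██·█·█··██·······
gen 20: ···██·██····█·█████████
gen 21: ██·██·█████···█·······█
gen 22: ·█·██·█···███··██████·█
gen 23: ···██··██·█·██·█····█··
gen 24: ██·███·██···██··███··██
gen 25: ·█·█·█·████·███·█·██·█·
gen 26: ·······█··█·█·█···██··█
gen 27: ██████··█······██·███··
gen 28: █····██··█████·██·█·██·
gen 29: ·███·███·█···█·██···██·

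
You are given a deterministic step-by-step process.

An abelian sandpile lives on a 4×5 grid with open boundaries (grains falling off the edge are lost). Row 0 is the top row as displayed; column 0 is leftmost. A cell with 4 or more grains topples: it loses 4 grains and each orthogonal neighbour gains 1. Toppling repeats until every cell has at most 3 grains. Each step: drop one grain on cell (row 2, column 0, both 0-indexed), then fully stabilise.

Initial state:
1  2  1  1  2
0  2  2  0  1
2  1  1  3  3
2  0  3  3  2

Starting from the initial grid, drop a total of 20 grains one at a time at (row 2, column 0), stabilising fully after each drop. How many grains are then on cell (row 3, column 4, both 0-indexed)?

t=0: 1  2  1  1  2
0  2  2  0  1
2  1  1  3  3
2  0  3  3  2
t=1: 1  2  1  1  2
0  2  2  0  1
3  1  1  3  3
2  0  3  3  2
t=2: 1  2  1  1  2
1  2  2  0  1
0  2  1  3  3
3  0  3  3  2
t=3: 1  2  1  1  2
1  2  2  0  1
1  2  1  3  3
3  0  3  3  2
t=4: 1  2  1  1  2
1  2  2  0  1
2  2  1  3  3
3  0  3  3  2
t=5: 1  2  1  1  2
1  2  2  0  1
3  2  1  3  3
3  0  3  3  2
t=6: 1  2  1  1  2
2  2  2  0  1
1  3  1  3  3
0  1  3  3  2
t=7: 1  2  1  1  2
2  2  2  0  1
2  3  1  3  3
0  1  3  3  2
t=8: 1  2  1  1  2
2  2  2  0  1
3  3  1  3  3
0  1  3  3  2
t=9: 1  2  1  1  2
3  3  2  0  1
1  0  2  3  3
1  2  3  3  2
t=10: 1  2  1  1  2
3  3  2  0  1
2  0  2  3  3
1  2  3  3  2
t=11: 1  2  1  1  2
3  3  2  0  1
3  0  2  3  3
1  2  3  3  2
t=12: 2  3  1  1  2
1  0  3  0  1
1  2  2  3  3
2  2  3  3  2
t=13: 2  3  1  1  2
1  0  3  0  1
2  2  2  3  3
2  2  3  3  2
t=14: 2  3  1  1  2
1  0  3  0  1
3  2  2  3  3
2  2  3  3  2
t=15: 2  3  1  1  2
2  0  3  0  1
0  3  2  3  3
3  2  3  3  2
t=16: 2  3  1  1  2
2  0  3  0  1
1  3  2  3  3
3  2  3  3  2
t=17: 2  3  1  1  2
2  0  3  0  1
2  3  2  3  3
3  2  3  3  2
t=18: 2  3  1  1  2
2  0  3  0  1
3  3  2  3  3
3  2  3  3  2
t=19: 2  3  2  1  2
3  2  0  2  2
2  2  2  2  1
1  1  2  2  0
t=20: 2  3  2  1  2
3  2  0  2  2
3  2  2  2  1
1  1  2  2  0

0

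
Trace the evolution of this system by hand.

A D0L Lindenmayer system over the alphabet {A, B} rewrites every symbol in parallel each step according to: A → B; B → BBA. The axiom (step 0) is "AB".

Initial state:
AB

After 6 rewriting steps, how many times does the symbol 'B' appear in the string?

[0] AB
[1] BBBA
[2] BBABBABBAB
[3] BBABBABBBABBABBBABBABBBA
[4] BBABBABBBABBABBBABBABBABBBABBABBBABBABBABBBABBABBBABBABBAB
[5] BBABBABBBABBABBBABBABBABBBABBABBBABBABBABBBABBABBBABBABBBA…BBABBABBBABBABBBABBABBABBBABBABBBABBABBABBBABBABBBABBABBBA  (len 140)
[6] BBABBABBBABBABBBABBABBABBBABBABBBABBABBABBBABBABBBABBABBBA…BBABBABBBABBABBBABBABBABBBABBABBBABBABBABBBABBABBBABBABBAB  (len 338)

239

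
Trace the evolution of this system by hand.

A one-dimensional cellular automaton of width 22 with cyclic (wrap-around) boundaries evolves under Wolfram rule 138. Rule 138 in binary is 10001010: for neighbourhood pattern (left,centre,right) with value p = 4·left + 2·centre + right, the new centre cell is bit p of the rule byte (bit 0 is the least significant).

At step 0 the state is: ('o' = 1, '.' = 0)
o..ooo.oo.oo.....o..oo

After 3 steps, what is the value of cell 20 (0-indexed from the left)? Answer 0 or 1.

[0] o..ooo.oo.oo.....o..oo
[1] ..ooo..o..o.....o..ooo
[2] .ooo..o..o.....o..ooo.
[3] ooo..o..o.....o..ooo..

0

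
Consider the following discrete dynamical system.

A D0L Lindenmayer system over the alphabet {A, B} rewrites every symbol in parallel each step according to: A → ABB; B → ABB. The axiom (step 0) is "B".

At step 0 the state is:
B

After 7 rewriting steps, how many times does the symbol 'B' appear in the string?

1458

gen 0: B
gen 1: ABB
gen 2: ABBABBABB
gen 3: ABBABBABBABBABBABBABBABBABB
gen 4: ABBABBABBABBABBABBABBABBABBABBABBABBABBABBABBABBABBABBABBABBABBABBABBABBABBABBABB
gen 5: ABBABBABBABBABBABBABBABBABBABBABBABBABBABBABBABBABBABBABBA…BABBABBABBABBABBABBABBABBABBABBABBABBABBABBABBABBABBABBABB  (len 243)
gen 6: ABBABBABBABBABBABBABBABBABBABBABBABBABBABBABBABBABBABBABBA…BABBABBABBABBABBABBABBABBABBABBABBABBABBABBABBABBABBABBABB  (len 729)
gen 7: ABBABBABBABBABBABBABBABBABBABBABBABBABBABBABBABBABBABBABBA…BABBABBABBABBABBABBABBABBABBABBABBABBABBABBABBABBABBABBABB  (len 2187)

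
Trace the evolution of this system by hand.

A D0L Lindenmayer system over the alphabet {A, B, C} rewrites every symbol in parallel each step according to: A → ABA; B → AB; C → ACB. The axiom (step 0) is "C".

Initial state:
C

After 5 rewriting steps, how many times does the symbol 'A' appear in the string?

88

step 0: C
step 1: ACB
step 2: ABAACBAB
step 3: ABAABABAABAACBABABAAB
step 4: ABAABABAABAABABAABABAABAABABAABAACBABABAABABAABABAABAAB
step 5: ABAABABAABAABABAABABAABAABABAABAABABAABABAABAABABAABABAABA…AACBABABAABABAABABAABAABABAABABAABAABABAABABAABAABABAABAAB  (len 144)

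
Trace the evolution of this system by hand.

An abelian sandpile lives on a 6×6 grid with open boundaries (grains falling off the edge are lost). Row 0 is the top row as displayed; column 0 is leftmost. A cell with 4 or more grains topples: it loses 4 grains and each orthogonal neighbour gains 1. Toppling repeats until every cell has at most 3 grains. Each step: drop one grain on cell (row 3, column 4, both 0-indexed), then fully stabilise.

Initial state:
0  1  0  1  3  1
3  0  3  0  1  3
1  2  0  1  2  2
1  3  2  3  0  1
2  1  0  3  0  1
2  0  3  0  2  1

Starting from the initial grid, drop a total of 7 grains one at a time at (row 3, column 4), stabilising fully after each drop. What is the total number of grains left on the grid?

56

0) 0  1  0  1  3  1
3  0  3  0  1  3
1  2  0  1  2  2
1  3  2  3  0  1
2  1  0  3  0  1
2  0  3  0  2  1
1) 0  1  0  1  3  1
3  0  3  0  1  3
1  2  0  1  2  2
1  3  2  3  1  1
2  1  0  3  0  1
2  0  3  0  2  1
2) 0  1  0  1  3  1
3  0  3  0  1  3
1  2  0  1  2  2
1  3  2  3  2  1
2  1  0  3  0  1
2  0  3  0  2  1
3) 0  1  0  1  3  1
3  0  3  0  1  3
1  2  0  1  2  2
1  3  2  3  3  1
2  1  0  3  0  1
2  0  3  0  2  1
4) 0  1  0  1  3  1
3  0  3  0  1  3
1  2  0  2  3  2
1  3  3  1  1  2
2  1  1  0  2  1
2  0  3  1  2  1
5) 0  1  0  1  3  1
3  0  3  0  1  3
1  2  0  2  3  2
1  3  3  1  2  2
2  1  1  0  2  1
2  0  3  1  2  1
6) 0  1  0  1  3  1
3  0  3  0  1  3
1  2  0  2  3  2
1  3  3  1  3  2
2  1  1  0  2  1
2  0  3  1  2  1
7) 0  1  0  1  3  1
3  0  3  0  2  3
1  2  0  3  0  3
1  3  3  2  1  3
2  1  1  0  3  1
2  0  3  1  2  1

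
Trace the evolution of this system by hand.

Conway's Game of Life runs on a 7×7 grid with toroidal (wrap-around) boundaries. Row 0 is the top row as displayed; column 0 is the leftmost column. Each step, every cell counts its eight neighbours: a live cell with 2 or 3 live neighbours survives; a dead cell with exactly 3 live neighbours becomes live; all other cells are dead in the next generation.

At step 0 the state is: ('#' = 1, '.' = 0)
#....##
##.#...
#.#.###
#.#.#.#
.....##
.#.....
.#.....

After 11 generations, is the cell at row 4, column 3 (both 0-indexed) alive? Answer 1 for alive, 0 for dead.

0

k=0  #....##
##.#...
#.#.###
#.#.#.#
.....##
.#.....
.#.....
k=1  ..#...#
..##...
..#.#..
....#..
.#...##
#......
.#....#
k=2  ####...
.##....
..#.#..
...##..
#....##
.#...#.
.#....#
k=3  ...#...
#......
.##.#..
...##.#
#....##
.#...#.
......#
k=4  .......
.###...
###.##.
.####.#
#......
.....#.
.......
k=5  ..#....
#..##..
.....##
....#.#
#######
.......
.......
k=6  ...#...
...####
#..#..#
.##....
#####.#
#######
.......
k=7  ...#.#.
#.##.##
##.#..#
....##.
.......
.......
##...##
k=8  ...#...
...#.#.
.#.#...
#...###
.......
#.....#
#...###
k=9  ...#...
...#...
#.##...
#...###
.......
#......
#...##.
k=10  ...#...
...##..
####.#.
##.####
#....#.
......#
....#.#
k=11  ...#.#.
.#.....
.......
...#...
.#.....
#.....#
.....#.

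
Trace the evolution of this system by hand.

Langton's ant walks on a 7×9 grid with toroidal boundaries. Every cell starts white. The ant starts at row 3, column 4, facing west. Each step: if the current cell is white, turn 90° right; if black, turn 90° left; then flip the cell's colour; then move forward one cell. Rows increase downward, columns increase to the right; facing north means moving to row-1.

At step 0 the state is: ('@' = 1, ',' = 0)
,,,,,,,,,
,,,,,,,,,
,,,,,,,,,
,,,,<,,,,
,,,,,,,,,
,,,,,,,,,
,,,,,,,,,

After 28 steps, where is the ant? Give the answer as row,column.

t=0: ,,,,,,,,,
,,,,,,,,,
,,,,,,,,,
,,,,<,,,,
,,,,,,,,,
,,,,,,,,,
,,,,,,,,,
t=1: ,,,,,,,,,
,,,,,,,,,
,,,,^,,,,
,,,,@,,,,
,,,,,,,,,
,,,,,,,,,
,,,,,,,,,
t=2: ,,,,,,,,,
,,,,,,,,,
,,,,@>,,,
,,,,@,,,,
,,,,,,,,,
,,,,,,,,,
,,,,,,,,,
t=3: ,,,,,,,,,
,,,,,,,,,
,,,,@@,,,
,,,,@v,,,
,,,,,,,,,
,,,,,,,,,
,,,,,,,,,
t=4: ,,,,,,,,,
,,,,,,,,,
,,,,@@,,,
,,,,<@,,,
,,,,,,,,,
,,,,,,,,,
,,,,,,,,,
t=5: ,,,,,,,,,
,,,,,,,,,
,,,,@@,,,
,,,,,@,,,
,,,,v,,,,
,,,,,,,,,
,,,,,,,,,
t=6: ,,,,,,,,,
,,,,,,,,,
,,,,@@,,,
,,,,,@,,,
,,,<@,,,,
,,,,,,,,,
,,,,,,,,,
t=7: ,,,,,,,,,
,,,,,,,,,
,,,,@@,,,
,,,^,@,,,
,,,@@,,,,
,,,,,,,,,
,,,,,,,,,
t=8: ,,,,,,,,,
,,,,,,,,,
,,,,@@,,,
,,,@>@,,,
,,,@@,,,,
,,,,,,,,,
,,,,,,,,,
t=9: ,,,,,,,,,
,,,,,,,,,
,,,,@@,,,
,,,@@@,,,
,,,@v,,,,
,,,,,,,,,
,,,,,,,,,
t=10: ,,,,,,,,,
,,,,,,,,,
,,,,@@,,,
,,,@@@,,,
,,,@,>,,,
,,,,,,,,,
,,,,,,,,,
t=11: ,,,,,,,,,
,,,,,,,,,
,,,,@@,,,
,,,@@@,,,
,,,@,@,,,
,,,,,v,,,
,,,,,,,,,
t=12: ,,,,,,,,,
,,,,,,,,,
,,,,@@,,,
,,,@@@,,,
,,,@,@,,,
,,,,<@,,,
,,,,,,,,,
t=13: ,,,,,,,,,
,,,,,,,,,
,,,,@@,,,
,,,@@@,,,
,,,@^@,,,
,,,,@@,,,
,,,,,,,,,
t=14: ,,,,,,,,,
,,,,,,,,,
,,,,@@,,,
,,,@@@,,,
,,,@@>,,,
,,,,@@,,,
,,,,,,,,,
t=15: ,,,,,,,,,
,,,,,,,,,
,,,,@@,,,
,,,@@^,,,
,,,@@,,,,
,,,,@@,,,
,,,,,,,,,
t=16: ,,,,,,,,,
,,,,,,,,,
,,,,@@,,,
,,,@<,,,,
,,,@@,,,,
,,,,@@,,,
,,,,,,,,,
t=17: ,,,,,,,,,
,,,,,,,,,
,,,,@@,,,
,,,@,,,,,
,,,@v,,,,
,,,,@@,,,
,,,,,,,,,
t=18: ,,,,,,,,,
,,,,,,,,,
,,,,@@,,,
,,,@,,,,,
,,,@,>,,,
,,,,@@,,,
,,,,,,,,,
t=19: ,,,,,,,,,
,,,,,,,,,
,,,,@@,,,
,,,@,,,,,
,,,@,@,,,
,,,,@v,,,
,,,,,,,,,
t=20: ,,,,,,,,,
,,,,,,,,,
,,,,@@,,,
,,,@,,,,,
,,,@,@,,,
,,,,@,>,,
,,,,,,,,,
t=21: ,,,,,,,,,
,,,,,,,,,
,,,,@@,,,
,,,@,,,,,
,,,@,@,,,
,,,,@,@,,
,,,,,,v,,
t=22: ,,,,,,,,,
,,,,,,,,,
,,,,@@,,,
,,,@,,,,,
,,,@,@,,,
,,,,@,@,,
,,,,,<@,,
t=23: ,,,,,,,,,
,,,,,,,,,
,,,,@@,,,
,,,@,,,,,
,,,@,@,,,
,,,,@^@,,
,,,,,@@,,
t=24: ,,,,,,,,,
,,,,,,,,,
,,,,@@,,,
,,,@,,,,,
,,,@,@,,,
,,,,@@>,,
,,,,,@@,,
t=25: ,,,,,,,,,
,,,,,,,,,
,,,,@@,,,
,,,@,,,,,
,,,@,@^,,
,,,,@@,,,
,,,,,@@,,
t=26: ,,,,,,,,,
,,,,,,,,,
,,,,@@,,,
,,,@,,,,,
,,,@,@@>,
,,,,@@,,,
,,,,,@@,,
t=27: ,,,,,,,,,
,,,,,,,,,
,,,,@@,,,
,,,@,,,,,
,,,@,@@@,
,,,,@@,v,
,,,,,@@,,
t=28: ,,,,,,,,,
,,,,,,,,,
,,,,@@,,,
,,,@,,,,,
,,,@,@@@,
,,,,@@<@,
,,,,,@@,,

5,6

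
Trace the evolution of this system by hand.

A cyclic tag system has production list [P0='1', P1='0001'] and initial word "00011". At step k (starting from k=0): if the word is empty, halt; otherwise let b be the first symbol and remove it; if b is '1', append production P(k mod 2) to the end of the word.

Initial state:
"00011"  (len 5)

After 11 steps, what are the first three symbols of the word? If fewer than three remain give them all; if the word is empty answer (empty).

t=0: "00011"  (len 5)
t=1: "0011"  (len 4)
t=2: "011"  (len 3)
t=3: "11"  (len 2)
t=4: "10001"  (len 5)
t=5: "00011"  (len 5)
t=6: "0011"  (len 4)
t=7: "011"  (len 3)
t=8: "11"  (len 2)
t=9: "11"  (len 2)
t=10: "10001"  (len 5)
t=11: "00011"  (len 5)

000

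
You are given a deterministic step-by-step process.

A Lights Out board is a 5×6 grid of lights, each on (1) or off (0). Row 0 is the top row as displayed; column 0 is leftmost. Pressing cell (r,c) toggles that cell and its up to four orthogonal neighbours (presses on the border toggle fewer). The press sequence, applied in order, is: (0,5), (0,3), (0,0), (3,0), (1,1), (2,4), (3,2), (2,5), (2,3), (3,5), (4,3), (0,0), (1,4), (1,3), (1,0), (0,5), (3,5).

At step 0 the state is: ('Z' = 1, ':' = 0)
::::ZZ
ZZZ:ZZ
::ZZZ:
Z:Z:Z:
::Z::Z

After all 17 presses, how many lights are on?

t=0: ::::ZZ
ZZZ:ZZ
::ZZZ:
Z:Z:Z:
::Z::Z
t=1: ::::::
ZZZ:Z:
::ZZZ:
Z:Z:Z:
::Z::Z
t=2: ::ZZZ:
ZZZZZ:
::ZZZ:
Z:Z:Z:
::Z::Z
t=3: ZZZZZ:
:ZZZZ:
::ZZZ:
Z:Z:Z:
::Z::Z
t=4: ZZZZZ:
:ZZZZ:
Z:ZZZ:
:ZZ:Z:
Z:Z::Z
t=5: Z:ZZZ:
Z::ZZ:
ZZZZZ:
:ZZ:Z:
Z:Z::Z
t=6: Z:ZZZ:
Z::Z::
ZZZ::Z
:ZZ:::
Z:Z::Z
t=7: Z:ZZZ:
Z::Z::
ZZ:::Z
:::Z::
Z::::Z
t=8: Z:ZZZ:
Z::Z:Z
ZZ::Z:
:::Z:Z
Z::::Z
t=9: Z:ZZZ:
Z::::Z
ZZZZ::
:::::Z
Z::::Z
t=10: Z:ZZZ:
Z::::Z
ZZZZ:Z
::::Z:
Z:::::
t=11: Z:ZZZ:
Z::::Z
ZZZZ:Z
:::ZZ:
Z:ZZZ:
t=12: :ZZZZ:
:::::Z
ZZZZ:Z
:::ZZ:
Z:ZZZ:
t=13: :ZZZ::
:::ZZ:
ZZZZZZ
:::ZZ:
Z:ZZZ:
t=14: :ZZ:::
::Z:::
ZZZ:ZZ
:::ZZ:
Z:ZZZ:
t=15: ZZZ:::
ZZZ:::
:ZZ:ZZ
:::ZZ:
Z:ZZZ:
t=16: ZZZ:ZZ
ZZZ::Z
:ZZ:ZZ
:::ZZ:
Z:ZZZ:
t=17: ZZZ:ZZ
ZZZ::Z
:ZZ:Z:
:::Z:Z
Z:ZZZZ

19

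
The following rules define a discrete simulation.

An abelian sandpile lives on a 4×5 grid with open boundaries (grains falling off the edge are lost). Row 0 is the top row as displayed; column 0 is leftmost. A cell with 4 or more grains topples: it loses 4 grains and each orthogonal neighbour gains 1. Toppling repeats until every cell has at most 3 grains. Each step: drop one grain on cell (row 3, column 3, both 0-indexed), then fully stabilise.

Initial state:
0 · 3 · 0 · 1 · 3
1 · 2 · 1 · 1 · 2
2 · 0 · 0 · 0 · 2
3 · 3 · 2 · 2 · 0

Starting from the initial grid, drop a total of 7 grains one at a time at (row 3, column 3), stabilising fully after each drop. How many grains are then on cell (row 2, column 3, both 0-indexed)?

2

0) 0 · 3 · 0 · 1 · 3
1 · 2 · 1 · 1 · 2
2 · 0 · 0 · 0 · 2
3 · 3 · 2 · 2 · 0
1) 0 · 3 · 0 · 1 · 3
1 · 2 · 1 · 1 · 2
2 · 0 · 0 · 0 · 2
3 · 3 · 2 · 3 · 0
2) 0 · 3 · 0 · 1 · 3
1 · 2 · 1 · 1 · 2
2 · 0 · 0 · 1 · 2
3 · 3 · 3 · 0 · 1
3) 0 · 3 · 0 · 1 · 3
1 · 2 · 1 · 1 · 2
2 · 0 · 0 · 1 · 2
3 · 3 · 3 · 1 · 1
4) 0 · 3 · 0 · 1 · 3
1 · 2 · 1 · 1 · 2
2 · 0 · 0 · 1 · 2
3 · 3 · 3 · 2 · 1
5) 0 · 3 · 0 · 1 · 3
1 · 2 · 1 · 1 · 2
2 · 0 · 0 · 1 · 2
3 · 3 · 3 · 3 · 1
6) 0 · 3 · 0 · 1 · 3
1 · 2 · 1 · 1 · 2
3 · 1 · 1 · 2 · 2
0 · 1 · 1 · 1 · 2
7) 0 · 3 · 0 · 1 · 3
1 · 2 · 1 · 1 · 2
3 · 1 · 1 · 2 · 2
0 · 1 · 1 · 2 · 2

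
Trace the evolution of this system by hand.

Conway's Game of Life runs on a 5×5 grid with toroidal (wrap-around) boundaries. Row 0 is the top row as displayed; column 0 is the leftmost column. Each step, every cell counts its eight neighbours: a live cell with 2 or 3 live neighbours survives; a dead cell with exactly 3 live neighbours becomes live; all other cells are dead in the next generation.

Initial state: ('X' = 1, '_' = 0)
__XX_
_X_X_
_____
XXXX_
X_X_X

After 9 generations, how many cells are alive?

9

k=0  __XX_
_X_X_
_____
XXXX_
X_X_X
k=1  X____
___X_
X__XX
X_XX_
X____
k=2  ____X
X__X_
XX___
X_XX_
X____
k=3  X___X
XX___
X__X_
X_X__
XX_X_
k=4  __X__
_X___
X_X__
X_XX_
__XX_
k=5  _XXX_
_XX__
X_XXX
_____
____X
k=6  XX_X_
_____
X_XXX
X____
__XX_
k=7  _X_XX
_____
XX_XX
X____
X_XX_
k=8  XX_XX
_X___
XX__X
_____
X_XX_
k=9  ___X_
___X_
XX___
__XX_
X_XX_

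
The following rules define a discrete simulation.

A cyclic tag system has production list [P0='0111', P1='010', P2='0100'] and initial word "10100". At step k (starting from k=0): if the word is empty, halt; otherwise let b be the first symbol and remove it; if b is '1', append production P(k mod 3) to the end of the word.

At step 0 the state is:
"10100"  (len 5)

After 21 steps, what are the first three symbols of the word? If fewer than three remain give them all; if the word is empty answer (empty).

k=0  "10100"  (len 5)
k=1  "01000111"  (len 8)
k=2  "1000111"  (len 7)
k=3  "0001110100"  (len 10)
k=4  "001110100"  (len 9)
k=5  "01110100"  (len 8)
k=6  "1110100"  (len 7)
k=7  "1101000111"  (len 10)
k=8  "101000111010"  (len 12)
k=9  "010001110100100"  (len 15)
k=10  "10001110100100"  (len 14)
k=11  "0001110100100010"  (len 16)
k=12  "001110100100010"  (len 15)
k=13  "01110100100010"  (len 14)
k=14  "1110100100010"  (len 13)
k=15  "1101001000100100"  (len 16)
k=16  "1010010001001000111"  (len 19)
k=17  "010010001001000111010"  (len 21)
k=18  "10010001001000111010"  (len 20)
k=19  "00100010010001110100111"  (len 23)
k=20  "0100010010001110100111"  (len 22)
k=21  "100010010001110100111"  (len 21)

100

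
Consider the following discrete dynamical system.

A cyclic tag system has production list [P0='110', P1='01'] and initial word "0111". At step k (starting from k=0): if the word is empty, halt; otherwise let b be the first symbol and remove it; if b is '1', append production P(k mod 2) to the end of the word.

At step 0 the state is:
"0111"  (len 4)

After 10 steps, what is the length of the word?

8

0) "0111"  (len 4)
1) "111"  (len 3)
2) "1101"  (len 4)
3) "101110"  (len 6)
4) "0111001"  (len 7)
5) "111001"  (len 6)
6) "1100101"  (len 7)
7) "100101110"  (len 9)
8) "0010111001"  (len 10)
9) "010111001"  (len 9)
10) "10111001"  (len 8)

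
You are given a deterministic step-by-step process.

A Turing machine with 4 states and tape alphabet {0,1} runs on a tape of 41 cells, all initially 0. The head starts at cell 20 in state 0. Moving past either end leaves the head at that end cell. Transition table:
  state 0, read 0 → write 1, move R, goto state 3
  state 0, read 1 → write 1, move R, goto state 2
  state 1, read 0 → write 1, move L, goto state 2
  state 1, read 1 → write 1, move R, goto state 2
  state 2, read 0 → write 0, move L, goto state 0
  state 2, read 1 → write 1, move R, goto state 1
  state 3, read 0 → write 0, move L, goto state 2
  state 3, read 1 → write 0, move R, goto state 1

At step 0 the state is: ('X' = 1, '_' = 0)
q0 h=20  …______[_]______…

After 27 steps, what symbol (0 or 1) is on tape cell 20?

1

0) q0 h=20  …______[_]______…
1) q3 h=21  …_____X[_]______…
2) q2 h=20  …______[X]______…
3) q1 h=21  …_____X[_]______…
4) q2 h=20  …______[X]X_____…
5) q1 h=21  …_____X[X]______…
6) q2 h=22  …____XX[_]______…
7) q0 h=21  …_____X[X]______…
8) q2 h=22  …____XX[_]______…
9) q0 h=21  …_____X[X]______…
10) q2 h=22  …____XX[_]______…
11) q0 h=21  …_____X[X]______…
12) q2 h=22  …____XX[_]______…
13) q0 h=21  …_____X[X]______…
14) q2 h=22  …____XX[_]______…
15) q0 h=21  …_____X[X]______…
16) q2 h=22  …____XX[_]______…
17) q0 h=21  …_____X[X]______…
18) q2 h=22  …____XX[_]______…
19) q0 h=21  …_____X[X]______…
20) q2 h=22  …____XX[_]______…
21) q0 h=21  …_____X[X]______…
22) q2 h=22  …____XX[_]______…
23) q0 h=21  …_____X[X]______…
24) q2 h=22  …____XX[_]______…
25) q0 h=21  …_____X[X]______…
26) q2 h=22  …____XX[_]______…
27) q0 h=21  …_____X[X]______…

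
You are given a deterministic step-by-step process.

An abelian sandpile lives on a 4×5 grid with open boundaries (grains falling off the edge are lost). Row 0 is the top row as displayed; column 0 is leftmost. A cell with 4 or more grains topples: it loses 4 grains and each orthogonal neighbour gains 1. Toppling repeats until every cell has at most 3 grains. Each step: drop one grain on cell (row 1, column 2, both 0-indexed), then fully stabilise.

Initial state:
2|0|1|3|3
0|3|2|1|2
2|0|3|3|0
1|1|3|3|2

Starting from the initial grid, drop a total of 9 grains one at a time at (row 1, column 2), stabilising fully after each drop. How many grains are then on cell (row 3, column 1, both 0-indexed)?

2

gen 0: 2|0|1|3|3
0|3|2|1|2
2|0|3|3|0
1|1|3|3|2
gen 1: 2|0|1|3|3
0|3|3|1|2
2|0|3|3|0
1|1|3|3|2
gen 2: 2|1|2|3|3
1|0|2|3|2
2|2|2|1|1
1|2|1|1|3
gen 3: 2|1|2|3|3
1|0|3|3|2
2|2|2|1|1
1|2|1|1|3
gen 4: 2|2|0|2|1
1|1|2|2|0
2|2|3|2|2
1|2|1|1|3
gen 5: 2|2|0|2|1
1|1|3|2|0
2|2|3|2|2
1|2|1|1|3
gen 6: 2|2|1|2|1
1|2|1|3|0
2|3|0|3|2
1|2|2|1|3
gen 7: 2|2|1|2|1
1|2|2|3|0
2|3|0|3|2
1|2|2|1|3
gen 8: 2|2|1|2|1
1|2|3|3|0
2|3|0|3|2
1|2|2|1|3
gen 9: 2|2|2|3|1
1|3|1|1|1
2|3|2|0|3
1|2|2|2|3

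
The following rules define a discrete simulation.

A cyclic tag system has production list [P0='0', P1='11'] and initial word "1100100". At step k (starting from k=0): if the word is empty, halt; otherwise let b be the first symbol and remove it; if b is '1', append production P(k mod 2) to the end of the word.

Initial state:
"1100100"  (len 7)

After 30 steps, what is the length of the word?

4

[0] "1100100"  (len 7)
[1] "1001000"  (len 7)
[2] "00100011"  (len 8)
[3] "0100011"  (len 7)
[4] "100011"  (len 6)
[5] "000110"  (len 6)
[6] "00110"  (len 5)
[7] "0110"  (len 4)
[8] "110"  (len 3)
[9] "100"  (len 3)
[10] "0011"  (len 4)
[11] "011"  (len 3)
[12] "11"  (len 2)
[13] "10"  (len 2)
[14] "011"  (len 3)
[15] "11"  (len 2)
[16] "111"  (len 3)
[17] "110"  (len 3)
[18] "1011"  (len 4)
[19] "0110"  (len 4)
[20] "110"  (len 3)
[21] "100"  (len 3)
[22] "0011"  (len 4)
[23] "011"  (len 3)
[24] "11"  (len 2)
[25] "10"  (len 2)
[26] "011"  (len 3)
[27] "11"  (len 2)
[28] "111"  (len 3)
[29] "110"  (len 3)
[30] "1011"  (len 4)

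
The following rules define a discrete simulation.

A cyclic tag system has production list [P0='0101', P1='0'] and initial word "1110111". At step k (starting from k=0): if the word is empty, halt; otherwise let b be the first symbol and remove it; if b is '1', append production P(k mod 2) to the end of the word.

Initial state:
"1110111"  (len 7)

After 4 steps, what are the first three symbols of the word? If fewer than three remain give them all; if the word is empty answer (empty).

gen 0: "1110111"  (len 7)
gen 1: "1101110101"  (len 10)
gen 2: "1011101010"  (len 10)
gen 3: "0111010100101"  (len 13)
gen 4: "111010100101"  (len 12)

111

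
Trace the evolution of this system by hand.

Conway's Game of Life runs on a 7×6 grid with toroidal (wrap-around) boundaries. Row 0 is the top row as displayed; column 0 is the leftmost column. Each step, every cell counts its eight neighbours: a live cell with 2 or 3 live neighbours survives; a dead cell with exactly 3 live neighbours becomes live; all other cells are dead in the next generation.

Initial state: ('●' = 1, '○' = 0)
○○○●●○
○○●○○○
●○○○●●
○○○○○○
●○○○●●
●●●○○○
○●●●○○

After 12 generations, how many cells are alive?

step 0: ○○○●●○
○○●○○○
●○○○●●
○○○○○○
●○○○●●
●●●○○○
○●●●○○
step 1: ○●○○●○
○○○○○○
○○○○○●
○○○○○○
●○○○○●
○○○○●○
●○○○●○
step 2: ○○○○○●
○○○○○○
○○○○○○
●○○○○●
○○○○○●
●○○○●○
○○○●●○
step 3: ○○○○●○
○○○○○○
○○○○○○
●○○○○●
○○○○●○
○○○●●○
○○○●●○
step 4: ○○○●●○
○○○○○○
○○○○○○
○○○○○●
○○○●●○
○○○○○●
○○○○○●
step 5: ○○○○●○
○○○○○○
○○○○○○
○○○○●○
○○○○●●
○○○○○●
○○○○○●
step 6: ○○○○○○
○○○○○○
○○○○○○
○○○○●●
○○○○●●
●○○○○●
○○○○●●
step 7: ○○○○○○
○○○○○○
○○○○○○
○○○○●●
○○○○○○
●○○○○○
●○○○●●
step 8: ○○○○○●
○○○○○○
○○○○○○
○○○○○○
○○○○○●
●○○○○○
●○○○○●
step 9: ●○○○○●
○○○○○○
○○○○○○
○○○○○○
○○○○○○
●○○○○○
●○○○○●
step 10: ●○○○○●
○○○○○○
○○○○○○
○○○○○○
○○○○○○
●○○○○●
○●○○○○
step 11: ●○○○○○
○○○○○○
○○○○○○
○○○○○○
○○○○○○
●○○○○○
○●○○○○
step 12: ○○○○○○
○○○○○○
○○○○○○
○○○○○○
○○○○○○
○○○○○○
●●○○○○

2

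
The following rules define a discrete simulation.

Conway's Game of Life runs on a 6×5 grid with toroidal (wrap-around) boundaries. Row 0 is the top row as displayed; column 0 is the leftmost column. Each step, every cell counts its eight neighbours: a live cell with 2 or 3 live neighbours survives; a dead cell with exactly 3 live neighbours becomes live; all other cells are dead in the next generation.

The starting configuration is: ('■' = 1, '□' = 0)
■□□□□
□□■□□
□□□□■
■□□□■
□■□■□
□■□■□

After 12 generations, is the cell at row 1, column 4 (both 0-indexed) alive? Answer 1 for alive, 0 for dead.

step 0: ■□□□□
□□■□□
□□□□■
■□□□■
□■□■□
□■□■□
step 1: □■■□□
□□□□□
■□□■■
■□□■■
□■□■□
■■□□■
step 2: □■■□□
■■■■■
■□□■□
□■□□□
□■□■□
□□□■■
step 3: □□□□□
□□□□□
□□□■□
■■□□■
■□□■■
■■□■■
step 4: ■□□□■
□□□□□
■□□□■
□■■□□
□□□□□
□■■■□
step 5: ■■■■■
□□□□□
■■□□□
■■□□□
□□□■□
■■■■■
step 6: □□□□□
□□□■□
■■□□□
■■■□■
□□□■□
□□□□□
step 7: □□□□□
□□□□□
□□□■□
□□■■■
■■■■■
□□□□□
step 8: □□□□□
□□□□□
□□■■■
□□□□□
■■□□□
■■■■■
step 9: ■■■■■
□□□■□
□□□■□
■■■■■
□□□■□
□□■■■
step 10: ■■□□□
■■□□□
■■□□□
■■□□□
□□□□□
□□□□□
step 11: ■■□□□
□□■□■
□□■□■
■■□□□
□□□□□
□□□□□
step 12: ■■□□□
□□■□■
□□■□■
■■□□□
□□□□□
□□□□□

1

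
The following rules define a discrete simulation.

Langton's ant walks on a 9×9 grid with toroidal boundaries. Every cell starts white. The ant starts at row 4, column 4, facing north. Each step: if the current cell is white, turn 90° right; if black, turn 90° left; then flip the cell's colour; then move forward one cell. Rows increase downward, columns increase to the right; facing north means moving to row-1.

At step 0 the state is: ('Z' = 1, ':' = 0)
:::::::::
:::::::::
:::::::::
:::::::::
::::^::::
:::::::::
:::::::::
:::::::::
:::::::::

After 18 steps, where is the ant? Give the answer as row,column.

5,3

0) :::::::::
:::::::::
:::::::::
:::::::::
::::^::::
:::::::::
:::::::::
:::::::::
:::::::::
1) :::::::::
:::::::::
:::::::::
:::::::::
::::Z>:::
:::::::::
:::::::::
:::::::::
:::::::::
2) :::::::::
:::::::::
:::::::::
:::::::::
::::ZZ:::
:::::v:::
:::::::::
:::::::::
:::::::::
3) :::::::::
:::::::::
:::::::::
:::::::::
::::ZZ:::
::::<Z:::
:::::::::
:::::::::
:::::::::
4) :::::::::
:::::::::
:::::::::
:::::::::
::::^Z:::
::::ZZ:::
:::::::::
:::::::::
:::::::::
5) :::::::::
:::::::::
:::::::::
:::::::::
:::<:Z:::
::::ZZ:::
:::::::::
:::::::::
:::::::::
6) :::::::::
:::::::::
:::::::::
:::^:::::
:::Z:Z:::
::::ZZ:::
:::::::::
:::::::::
:::::::::
7) :::::::::
:::::::::
:::::::::
:::Z>::::
:::Z:Z:::
::::ZZ:::
:::::::::
:::::::::
:::::::::
8) :::::::::
:::::::::
:::::::::
:::ZZ::::
:::ZvZ:::
::::ZZ:::
:::::::::
:::::::::
:::::::::
9) :::::::::
:::::::::
:::::::::
:::ZZ::::
:::<ZZ:::
::::ZZ:::
:::::::::
:::::::::
:::::::::
10) :::::::::
:::::::::
:::::::::
:::ZZ::::
::::ZZ:::
:::vZZ:::
:::::::::
:::::::::
:::::::::
11) :::::::::
:::::::::
:::::::::
:::ZZ::::
::::ZZ:::
::<ZZZ:::
:::::::::
:::::::::
:::::::::
12) :::::::::
:::::::::
:::::::::
:::ZZ::::
::^:ZZ:::
::ZZZZ:::
:::::::::
:::::::::
:::::::::
13) :::::::::
:::::::::
:::::::::
:::ZZ::::
::Z>ZZ:::
::ZZZZ:::
:::::::::
:::::::::
:::::::::
14) :::::::::
:::::::::
:::::::::
:::ZZ::::
::ZZZZ:::
::ZvZZ:::
:::::::::
:::::::::
:::::::::
15) :::::::::
:::::::::
:::::::::
:::ZZ::::
::ZZZZ:::
::Z:>Z:::
:::::::::
:::::::::
:::::::::
16) :::::::::
:::::::::
:::::::::
:::ZZ::::
::ZZ^Z:::
::Z::Z:::
:::::::::
:::::::::
:::::::::
17) :::::::::
:::::::::
:::::::::
:::ZZ::::
::Z<:Z:::
::Z::Z:::
:::::::::
:::::::::
:::::::::
18) :::::::::
:::::::::
:::::::::
:::ZZ::::
::Z::Z:::
::Zv:Z:::
:::::::::
:::::::::
:::::::::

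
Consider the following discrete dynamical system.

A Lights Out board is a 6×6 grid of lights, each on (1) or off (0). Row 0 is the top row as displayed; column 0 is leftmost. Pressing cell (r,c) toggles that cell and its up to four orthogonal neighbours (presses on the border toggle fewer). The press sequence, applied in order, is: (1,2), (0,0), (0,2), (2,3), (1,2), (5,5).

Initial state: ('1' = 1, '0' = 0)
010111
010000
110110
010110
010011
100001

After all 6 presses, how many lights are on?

18

0) 010111
010000
110110
010110
010011
100001
1) 011111
001100
111110
010110
010011
100001
2) 101111
101100
111110
010110
010011
100001
3) 110011
100100
111110
010110
010011
100001
4) 110011
100000
110000
010010
010011
100001
5) 111011
111100
111000
010010
010011
100001
6) 111011
111100
111000
010010
010010
100010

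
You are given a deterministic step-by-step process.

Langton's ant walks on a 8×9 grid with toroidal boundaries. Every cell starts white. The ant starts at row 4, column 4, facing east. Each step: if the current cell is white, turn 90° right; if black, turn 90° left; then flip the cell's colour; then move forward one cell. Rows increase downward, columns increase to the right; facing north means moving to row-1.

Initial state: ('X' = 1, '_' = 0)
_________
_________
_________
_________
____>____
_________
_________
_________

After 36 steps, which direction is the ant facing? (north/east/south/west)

k=0  _________
_________
_________
_________
____>____
_________
_________
_________
k=1  _________
_________
_________
_________
____X____
____v____
_________
_________
k=2  _________
_________
_________
_________
____X____
___<X____
_________
_________
k=3  _________
_________
_________
_________
___^X____
___XX____
_________
_________
k=4  _________
_________
_________
_________
___X>____
___XX____
_________
_________
k=5  _________
_________
_________
____^____
___X_____
___XX____
_________
_________
k=6  _________
_________
_________
____X>___
___X_____
___XX____
_________
_________
k=7  _________
_________
_________
____XX___
___X_v___
___XX____
_________
_________
k=8  _________
_________
_________
____XX___
___X<X___
___XX____
_________
_________
k=9  _________
_________
_________
____^X___
___XXX___
___XX____
_________
_________
k=10  _________
_________
_________
___<_X___
___XXX___
___XX____
_________
_________
k=11  _________
_________
___^_____
___X_X___
___XXX___
___XX____
_________
_________
k=12  _________
_________
___X>____
___X_X___
___XXX___
___XX____
_________
_________
k=13  _________
_________
___XX____
___XvX___
___XXX___
___XX____
_________
_________
k=14  _________
_________
___XX____
___<XX___
___XXX___
___XX____
_________
_________
k=15  _________
_________
___XX____
____XX___
___vXX___
___XX____
_________
_________
k=16  _________
_________
___XX____
____XX___
____>X___
___XX____
_________
_________
k=17  _________
_________
___XX____
____^X___
_____X___
___XX____
_________
_________
k=18  _________
_________
___XX____
___<_X___
_____X___
___XX____
_________
_________
k=19  _________
_________
___^X____
___X_X___
_____X___
___XX____
_________
_________
k=20  _________
_________
__<_X____
___X_X___
_____X___
___XX____
_________
_________
k=21  _________
__^______
__X_X____
___X_X___
_____X___
___XX____
_________
_________
k=22  _________
__X>_____
__X_X____
___X_X___
_____X___
___XX____
_________
_________
k=23  _________
__XX_____
__XvX____
___X_X___
_____X___
___XX____
_________
_________
k=24  _________
__XX_____
__<XX____
___X_X___
_____X___
___XX____
_________
_________
k=25  _________
__XX_____
___XX____
__vX_X___
_____X___
___XX____
_________
_________
k=26  _________
__XX_____
___XX____
_<XX_X___
_____X___
___XX____
_________
_________
k=27  _________
__XX_____
_^_XX____
_XXX_X___
_____X___
___XX____
_________
_________
k=28  _________
__XX_____
_X>XX____
_XXX_X___
_____X___
___XX____
_________
_________
k=29  _________
__XX_____
_XXXX____
_XvX_X___
_____X___
___XX____
_________
_________
k=30  _________
__XX_____
_XXXX____
_X_>_X___
_____X___
___XX____
_________
_________
k=31  _________
__XX_____
_XX^X____
_X___X___
_____X___
___XX____
_________
_________
k=32  _________
__XX_____
_X<_X____
_X___X___
_____X___
___XX____
_________
_________
k=33  _________
__XX_____
_X__X____
_Xv__X___
_____X___
___XX____
_________
_________
k=34  _________
__XX_____
_X__X____
_<X__X___
_____X___
___XX____
_________
_________
k=35  _________
__XX_____
_X__X____
__X__X___
_v___X___
___XX____
_________
_________
k=36  _________
__XX_____
_X__X____
__X__X___
<X___X___
___XX____
_________
_________

west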